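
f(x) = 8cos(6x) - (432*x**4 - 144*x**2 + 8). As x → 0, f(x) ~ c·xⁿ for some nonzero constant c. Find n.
6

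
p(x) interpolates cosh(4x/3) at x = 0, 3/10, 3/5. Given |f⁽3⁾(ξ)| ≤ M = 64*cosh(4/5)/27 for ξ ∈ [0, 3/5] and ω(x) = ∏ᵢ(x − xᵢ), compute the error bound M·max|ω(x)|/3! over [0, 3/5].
8*sqrt(3)*cosh(4/5)/3375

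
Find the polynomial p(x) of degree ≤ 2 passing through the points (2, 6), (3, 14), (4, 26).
2*x**2 - 2*x + 2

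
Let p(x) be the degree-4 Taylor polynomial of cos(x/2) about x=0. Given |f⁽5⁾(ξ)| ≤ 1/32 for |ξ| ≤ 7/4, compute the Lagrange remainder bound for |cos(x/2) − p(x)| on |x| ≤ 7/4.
16807/3932160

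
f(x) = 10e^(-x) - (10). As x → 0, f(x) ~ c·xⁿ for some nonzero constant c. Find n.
1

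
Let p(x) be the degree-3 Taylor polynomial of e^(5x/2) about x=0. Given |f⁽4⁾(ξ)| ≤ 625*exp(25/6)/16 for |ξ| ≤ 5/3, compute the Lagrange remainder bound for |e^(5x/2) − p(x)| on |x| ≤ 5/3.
390625*exp(25/6)/31104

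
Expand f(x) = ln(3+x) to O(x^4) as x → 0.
log(3) + x/3 - x**2/18 + x**3/81 + O(x**4)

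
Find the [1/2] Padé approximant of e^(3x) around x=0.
(x + 1)/(3*x**2/2 - 2*x + 1)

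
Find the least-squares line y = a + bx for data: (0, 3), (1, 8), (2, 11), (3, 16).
a = 16/5, b = 21/5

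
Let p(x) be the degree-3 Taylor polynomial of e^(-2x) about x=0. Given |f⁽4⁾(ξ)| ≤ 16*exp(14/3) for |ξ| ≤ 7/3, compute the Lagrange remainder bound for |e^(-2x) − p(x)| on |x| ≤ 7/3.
4802*exp(14/3)/243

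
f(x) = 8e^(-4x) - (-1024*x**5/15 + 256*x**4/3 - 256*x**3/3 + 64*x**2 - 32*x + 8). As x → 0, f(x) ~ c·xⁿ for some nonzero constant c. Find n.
6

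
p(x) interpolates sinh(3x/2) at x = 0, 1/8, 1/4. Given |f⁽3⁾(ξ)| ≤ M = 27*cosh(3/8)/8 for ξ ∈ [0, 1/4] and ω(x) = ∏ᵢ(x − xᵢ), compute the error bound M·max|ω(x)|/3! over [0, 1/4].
sqrt(3)*cosh(3/8)/4096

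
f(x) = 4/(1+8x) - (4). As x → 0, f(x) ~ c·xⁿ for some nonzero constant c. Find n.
1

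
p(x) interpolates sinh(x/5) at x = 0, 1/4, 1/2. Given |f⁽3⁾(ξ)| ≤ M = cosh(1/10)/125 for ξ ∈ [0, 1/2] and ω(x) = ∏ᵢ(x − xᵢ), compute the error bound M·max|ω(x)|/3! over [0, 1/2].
sqrt(3)*cosh(1/10)/216000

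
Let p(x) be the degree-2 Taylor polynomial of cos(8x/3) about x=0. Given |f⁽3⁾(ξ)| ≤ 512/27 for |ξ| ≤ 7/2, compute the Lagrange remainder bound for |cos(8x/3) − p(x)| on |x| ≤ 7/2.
10976/81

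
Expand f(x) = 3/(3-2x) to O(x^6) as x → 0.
1 + 2*x/3 + 4*x**2/9 + 8*x**3/27 + 16*x**4/81 + 32*x**5/243 + O(x**6)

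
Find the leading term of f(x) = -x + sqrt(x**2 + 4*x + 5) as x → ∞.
2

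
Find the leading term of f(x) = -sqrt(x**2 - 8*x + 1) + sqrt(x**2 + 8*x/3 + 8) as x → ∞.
16/3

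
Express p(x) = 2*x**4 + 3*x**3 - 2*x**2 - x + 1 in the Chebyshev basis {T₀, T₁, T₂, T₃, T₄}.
(3/4)T₀ + (5/4)T₁ + (3/4)T₃ + (1/4)T₄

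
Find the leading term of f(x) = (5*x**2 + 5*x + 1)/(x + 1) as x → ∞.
5*x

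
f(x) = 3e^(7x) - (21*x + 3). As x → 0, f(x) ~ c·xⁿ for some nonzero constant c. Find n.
2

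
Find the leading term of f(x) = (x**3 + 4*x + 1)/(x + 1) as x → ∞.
x**2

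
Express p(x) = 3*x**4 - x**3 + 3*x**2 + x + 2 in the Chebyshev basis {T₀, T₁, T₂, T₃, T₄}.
(37/8)T₀ + (1/4)T₁ + (3)T₂ + (-1/4)T₃ + (3/8)T₄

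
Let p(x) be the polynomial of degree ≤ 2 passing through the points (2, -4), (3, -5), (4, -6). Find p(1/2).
-5/2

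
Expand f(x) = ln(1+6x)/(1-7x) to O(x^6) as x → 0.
6*x + 24*x**2 + 240*x**3 + 1356*x**4 + 55236*x**5/5 + O(x**6)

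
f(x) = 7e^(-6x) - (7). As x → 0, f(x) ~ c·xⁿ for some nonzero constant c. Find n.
1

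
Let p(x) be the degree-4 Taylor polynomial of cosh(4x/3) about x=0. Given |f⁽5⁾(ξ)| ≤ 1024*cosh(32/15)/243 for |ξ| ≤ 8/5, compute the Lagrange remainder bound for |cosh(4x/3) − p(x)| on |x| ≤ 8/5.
4194304*cosh(32/15)/11390625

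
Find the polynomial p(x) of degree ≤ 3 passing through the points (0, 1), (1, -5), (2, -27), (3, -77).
-2*x**3 - 2*x**2 - 2*x + 1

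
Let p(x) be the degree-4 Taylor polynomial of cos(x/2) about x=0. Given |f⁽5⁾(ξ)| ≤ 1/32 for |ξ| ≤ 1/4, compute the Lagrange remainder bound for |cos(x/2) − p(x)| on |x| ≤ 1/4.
1/3932160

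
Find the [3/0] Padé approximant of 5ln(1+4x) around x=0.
20*x*(16*x**2 - 6*x + 3)/3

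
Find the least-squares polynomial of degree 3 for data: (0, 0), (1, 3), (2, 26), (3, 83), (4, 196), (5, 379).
-4/63 + (-19/189)x + (5/9)x² + (79/27)x³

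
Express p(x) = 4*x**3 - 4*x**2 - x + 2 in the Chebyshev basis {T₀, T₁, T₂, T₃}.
(2)T₁ + (-2)T₂ + T₃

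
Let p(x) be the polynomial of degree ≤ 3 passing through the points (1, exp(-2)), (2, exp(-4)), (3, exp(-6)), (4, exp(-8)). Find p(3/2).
(-5*exp(2) + 1 + 15*exp(4) + 5*exp(6))*exp(-8)/16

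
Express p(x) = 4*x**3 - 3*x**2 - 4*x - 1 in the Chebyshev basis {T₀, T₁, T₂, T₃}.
(-5/2)T₀ - T₁ + (-3/2)T₂ + T₃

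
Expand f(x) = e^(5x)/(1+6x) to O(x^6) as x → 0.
1 - x + 37*x**2/2 - 541*x**3/6 + 13609*x**4/24 - 81029*x**5/24 + O(x**6)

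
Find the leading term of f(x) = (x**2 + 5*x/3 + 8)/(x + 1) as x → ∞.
x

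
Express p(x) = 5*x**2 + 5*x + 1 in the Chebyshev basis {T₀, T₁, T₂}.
(7/2)T₀ + (5)T₁ + (5/2)T₂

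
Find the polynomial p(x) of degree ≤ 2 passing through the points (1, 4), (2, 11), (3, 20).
x**2 + 4*x - 1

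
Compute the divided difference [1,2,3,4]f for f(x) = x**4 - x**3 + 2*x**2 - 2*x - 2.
9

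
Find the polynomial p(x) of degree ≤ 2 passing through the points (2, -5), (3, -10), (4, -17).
-x**2 - 1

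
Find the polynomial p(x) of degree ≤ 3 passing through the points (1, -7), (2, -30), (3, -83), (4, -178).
-2*x**3 - 3*x**2 - 2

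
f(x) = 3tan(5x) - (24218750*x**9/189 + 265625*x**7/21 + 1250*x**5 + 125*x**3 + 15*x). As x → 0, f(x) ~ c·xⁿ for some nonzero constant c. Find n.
11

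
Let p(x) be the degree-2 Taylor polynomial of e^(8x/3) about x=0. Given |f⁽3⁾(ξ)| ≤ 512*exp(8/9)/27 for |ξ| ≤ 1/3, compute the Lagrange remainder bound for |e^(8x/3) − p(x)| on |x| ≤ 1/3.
256*exp(8/9)/2187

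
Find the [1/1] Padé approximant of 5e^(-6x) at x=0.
(5 - 15*x)/(3*x + 1)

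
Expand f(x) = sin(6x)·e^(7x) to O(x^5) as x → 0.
6*x + 42*x**2 + 111*x**3 + 91*x**4 + O(x**5)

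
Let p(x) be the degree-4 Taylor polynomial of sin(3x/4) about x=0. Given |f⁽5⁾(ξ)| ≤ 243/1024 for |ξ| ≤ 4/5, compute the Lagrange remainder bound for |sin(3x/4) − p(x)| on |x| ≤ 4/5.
81/125000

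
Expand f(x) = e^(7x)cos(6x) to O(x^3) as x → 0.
1 + 7*x + 13*x**2/2 + O(x**3)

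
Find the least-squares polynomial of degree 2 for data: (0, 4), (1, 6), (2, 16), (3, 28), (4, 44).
122/35 + (57/35)x + (15/7)x²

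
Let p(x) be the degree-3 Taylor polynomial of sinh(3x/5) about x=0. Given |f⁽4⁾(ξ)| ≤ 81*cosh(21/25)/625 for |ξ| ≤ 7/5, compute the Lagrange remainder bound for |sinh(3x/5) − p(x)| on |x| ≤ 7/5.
64827*cosh(21/25)/3125000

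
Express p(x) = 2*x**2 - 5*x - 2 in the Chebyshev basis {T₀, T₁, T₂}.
-T₀ + (-5)T₁ + T₂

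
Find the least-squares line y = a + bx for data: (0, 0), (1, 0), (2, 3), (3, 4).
a = -1/2, b = 3/2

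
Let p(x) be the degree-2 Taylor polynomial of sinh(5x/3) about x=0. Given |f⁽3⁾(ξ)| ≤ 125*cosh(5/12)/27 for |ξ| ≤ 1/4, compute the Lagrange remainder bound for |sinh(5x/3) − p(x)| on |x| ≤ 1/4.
125*cosh(5/12)/10368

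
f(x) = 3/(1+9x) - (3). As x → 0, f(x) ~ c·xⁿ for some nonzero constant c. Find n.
1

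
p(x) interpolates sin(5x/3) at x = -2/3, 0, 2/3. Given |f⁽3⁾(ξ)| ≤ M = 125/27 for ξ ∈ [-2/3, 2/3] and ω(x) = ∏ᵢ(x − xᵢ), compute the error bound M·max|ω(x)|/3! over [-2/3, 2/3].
1000*sqrt(3)/19683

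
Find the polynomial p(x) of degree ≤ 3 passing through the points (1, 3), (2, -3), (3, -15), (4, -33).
-3*x**2 + 3*x + 3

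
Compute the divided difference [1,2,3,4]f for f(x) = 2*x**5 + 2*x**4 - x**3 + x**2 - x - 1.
149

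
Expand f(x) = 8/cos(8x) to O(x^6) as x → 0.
8 + 256*x**2 + 20480*x**4/3 + O(x**6)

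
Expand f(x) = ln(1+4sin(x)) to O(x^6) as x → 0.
4*x - 8*x**2 + 62*x**3/3 - 184*x**4/3 + 1165*x**5/6 + O(x**6)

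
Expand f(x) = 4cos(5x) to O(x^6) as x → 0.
4 - 50*x**2 + 625*x**4/6 + O(x**6)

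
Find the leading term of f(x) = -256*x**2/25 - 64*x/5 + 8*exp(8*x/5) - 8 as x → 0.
2048*x**3/375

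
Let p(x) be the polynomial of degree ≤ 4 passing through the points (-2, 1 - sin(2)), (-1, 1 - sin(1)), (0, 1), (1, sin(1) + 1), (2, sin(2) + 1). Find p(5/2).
-15*sin(1)/8 + 1 + 35*sin(2)/16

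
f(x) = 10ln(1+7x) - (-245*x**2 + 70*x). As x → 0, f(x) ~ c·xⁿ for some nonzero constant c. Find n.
3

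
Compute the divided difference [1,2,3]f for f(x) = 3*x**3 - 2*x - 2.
18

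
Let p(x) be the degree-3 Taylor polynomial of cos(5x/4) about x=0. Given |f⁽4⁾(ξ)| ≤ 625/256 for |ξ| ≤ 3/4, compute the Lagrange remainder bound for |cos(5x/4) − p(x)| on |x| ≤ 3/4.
16875/524288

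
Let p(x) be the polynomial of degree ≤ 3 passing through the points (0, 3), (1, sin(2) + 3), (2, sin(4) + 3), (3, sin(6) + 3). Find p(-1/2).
-35*sin(2)/16 + 21*sin(4)/16 - 5*sin(6)/16 + 3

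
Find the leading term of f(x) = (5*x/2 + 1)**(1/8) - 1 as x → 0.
5*x/16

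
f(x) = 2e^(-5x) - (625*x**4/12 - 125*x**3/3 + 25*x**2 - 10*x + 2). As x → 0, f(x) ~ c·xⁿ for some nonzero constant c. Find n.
5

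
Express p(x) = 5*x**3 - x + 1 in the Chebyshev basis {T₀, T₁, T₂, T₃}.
T₀ + (11/4)T₁ + (5/4)T₃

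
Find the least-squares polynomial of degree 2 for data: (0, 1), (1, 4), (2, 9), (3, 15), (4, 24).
37/35 + (139/70)x + (13/14)x²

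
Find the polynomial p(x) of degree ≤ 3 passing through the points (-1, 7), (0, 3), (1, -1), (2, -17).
-2*x**3 - 2*x + 3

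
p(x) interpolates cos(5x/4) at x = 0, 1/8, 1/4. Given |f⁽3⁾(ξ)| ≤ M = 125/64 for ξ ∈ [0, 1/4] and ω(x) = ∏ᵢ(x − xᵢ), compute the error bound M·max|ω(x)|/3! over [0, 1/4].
125*sqrt(3)/884736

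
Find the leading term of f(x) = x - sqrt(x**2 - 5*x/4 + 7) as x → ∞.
5/8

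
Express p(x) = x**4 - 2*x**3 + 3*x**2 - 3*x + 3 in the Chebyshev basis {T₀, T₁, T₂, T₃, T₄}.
(39/8)T₀ + (-9/2)T₁ + (2)T₂ + (-1/2)T₃ + (1/8)T₄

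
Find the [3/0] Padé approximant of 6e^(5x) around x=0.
125*x**3 + 75*x**2 + 30*x + 6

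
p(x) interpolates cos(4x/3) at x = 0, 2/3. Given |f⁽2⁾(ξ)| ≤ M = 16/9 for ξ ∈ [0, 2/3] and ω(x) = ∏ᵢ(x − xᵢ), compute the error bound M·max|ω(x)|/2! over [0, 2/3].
8/81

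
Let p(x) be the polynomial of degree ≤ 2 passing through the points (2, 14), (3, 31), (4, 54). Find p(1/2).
-1/4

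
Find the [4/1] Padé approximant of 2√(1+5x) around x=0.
(375*x**4/64 - 25*x**3/4 + 45*x**2/4 + 12*x + 2)/(7*x/2 + 1)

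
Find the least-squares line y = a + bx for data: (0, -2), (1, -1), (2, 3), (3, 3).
a = -21/10, b = 19/10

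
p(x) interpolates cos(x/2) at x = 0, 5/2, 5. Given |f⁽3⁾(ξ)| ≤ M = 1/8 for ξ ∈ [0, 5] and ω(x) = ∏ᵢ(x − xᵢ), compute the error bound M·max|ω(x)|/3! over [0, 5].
125*sqrt(3)/1728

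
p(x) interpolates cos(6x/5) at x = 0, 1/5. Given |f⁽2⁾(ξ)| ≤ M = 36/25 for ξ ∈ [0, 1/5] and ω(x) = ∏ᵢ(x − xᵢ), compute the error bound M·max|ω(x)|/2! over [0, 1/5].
9/1250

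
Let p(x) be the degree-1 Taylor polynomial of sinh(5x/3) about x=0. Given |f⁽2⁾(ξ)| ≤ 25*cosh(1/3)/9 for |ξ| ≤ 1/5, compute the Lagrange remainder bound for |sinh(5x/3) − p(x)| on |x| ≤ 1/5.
cosh(1/3)/18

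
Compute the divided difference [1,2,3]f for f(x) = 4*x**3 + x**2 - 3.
25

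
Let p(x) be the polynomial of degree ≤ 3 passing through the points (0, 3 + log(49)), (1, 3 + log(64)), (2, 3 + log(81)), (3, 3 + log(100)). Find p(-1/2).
3 + log(583443*35**(3/8)*6**(1/4)/81920)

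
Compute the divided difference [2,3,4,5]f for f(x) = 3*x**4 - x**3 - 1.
41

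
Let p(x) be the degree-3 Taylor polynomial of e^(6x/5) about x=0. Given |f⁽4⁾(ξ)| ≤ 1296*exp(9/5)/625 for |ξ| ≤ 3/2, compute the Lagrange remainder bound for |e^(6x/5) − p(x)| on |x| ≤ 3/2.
2187*exp(9/5)/5000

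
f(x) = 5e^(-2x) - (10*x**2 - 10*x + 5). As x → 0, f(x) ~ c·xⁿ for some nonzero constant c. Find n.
3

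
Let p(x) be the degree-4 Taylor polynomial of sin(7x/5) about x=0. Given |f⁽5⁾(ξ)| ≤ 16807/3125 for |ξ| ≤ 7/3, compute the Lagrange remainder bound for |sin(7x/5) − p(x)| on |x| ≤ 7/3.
282475249/91125000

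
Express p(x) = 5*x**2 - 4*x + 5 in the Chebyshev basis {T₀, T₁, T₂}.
(15/2)T₀ + (-4)T₁ + (5/2)T₂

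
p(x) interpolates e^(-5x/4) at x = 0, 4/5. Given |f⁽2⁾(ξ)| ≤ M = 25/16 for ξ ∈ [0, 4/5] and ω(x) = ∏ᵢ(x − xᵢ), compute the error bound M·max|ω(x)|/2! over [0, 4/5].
1/8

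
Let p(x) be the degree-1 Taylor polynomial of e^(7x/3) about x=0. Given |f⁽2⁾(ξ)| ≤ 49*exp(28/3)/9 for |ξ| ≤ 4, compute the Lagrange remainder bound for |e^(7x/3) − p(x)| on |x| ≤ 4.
392*exp(28/3)/9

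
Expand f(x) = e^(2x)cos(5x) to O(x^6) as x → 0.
1 + 2*x - 21*x**2/2 - 71*x**3/3 + 41*x**4/24 + 2141*x**5/60 + O(x**6)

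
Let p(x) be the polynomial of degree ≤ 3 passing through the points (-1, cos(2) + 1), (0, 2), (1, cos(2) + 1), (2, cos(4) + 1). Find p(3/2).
cos(2) + 5*cos(4)/16 + 11/16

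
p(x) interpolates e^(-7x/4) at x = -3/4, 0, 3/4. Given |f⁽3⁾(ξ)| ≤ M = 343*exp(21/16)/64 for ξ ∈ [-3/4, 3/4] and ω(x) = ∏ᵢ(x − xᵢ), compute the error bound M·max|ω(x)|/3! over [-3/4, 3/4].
343*sqrt(3)*exp(21/16)/4096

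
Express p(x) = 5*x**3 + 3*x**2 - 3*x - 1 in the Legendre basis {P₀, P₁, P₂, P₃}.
(2)P₂ + (2)P₃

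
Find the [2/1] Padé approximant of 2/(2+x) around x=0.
1/(x/2 + 1)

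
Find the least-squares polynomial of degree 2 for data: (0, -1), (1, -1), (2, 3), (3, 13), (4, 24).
-6/5 + (-8/5)x + (2)x²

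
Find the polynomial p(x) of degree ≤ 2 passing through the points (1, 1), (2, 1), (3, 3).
x**2 - 3*x + 3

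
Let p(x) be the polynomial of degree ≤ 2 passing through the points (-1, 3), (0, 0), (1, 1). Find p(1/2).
0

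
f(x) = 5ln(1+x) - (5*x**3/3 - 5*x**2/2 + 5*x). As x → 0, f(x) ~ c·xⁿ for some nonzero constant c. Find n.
4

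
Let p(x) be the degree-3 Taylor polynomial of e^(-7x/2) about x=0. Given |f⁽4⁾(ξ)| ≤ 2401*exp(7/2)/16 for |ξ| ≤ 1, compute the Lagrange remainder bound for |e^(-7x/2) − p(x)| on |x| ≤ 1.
2401*exp(7/2)/384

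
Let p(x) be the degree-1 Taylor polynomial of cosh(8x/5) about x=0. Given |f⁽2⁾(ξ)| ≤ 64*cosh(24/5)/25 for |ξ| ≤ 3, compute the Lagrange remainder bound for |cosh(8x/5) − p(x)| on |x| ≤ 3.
288*cosh(24/5)/25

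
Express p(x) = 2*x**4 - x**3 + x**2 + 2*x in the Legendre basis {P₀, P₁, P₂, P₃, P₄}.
(11/15)P₀ + (7/5)P₁ + (38/21)P₂ + (-2/5)P₃ + (16/35)P₄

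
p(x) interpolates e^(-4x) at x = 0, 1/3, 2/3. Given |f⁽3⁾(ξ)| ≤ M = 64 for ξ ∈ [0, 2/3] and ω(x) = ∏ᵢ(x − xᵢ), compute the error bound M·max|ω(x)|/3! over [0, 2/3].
64*sqrt(3)/729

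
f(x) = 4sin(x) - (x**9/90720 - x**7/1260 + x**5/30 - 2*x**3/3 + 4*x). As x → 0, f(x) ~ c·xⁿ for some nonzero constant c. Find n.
11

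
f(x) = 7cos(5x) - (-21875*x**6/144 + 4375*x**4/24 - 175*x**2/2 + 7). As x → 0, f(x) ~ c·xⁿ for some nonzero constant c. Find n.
8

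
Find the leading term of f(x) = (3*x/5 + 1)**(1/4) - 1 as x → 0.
3*x/20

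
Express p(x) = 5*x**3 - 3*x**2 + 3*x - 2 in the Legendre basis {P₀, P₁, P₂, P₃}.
(-3)P₀ + (6)P₁ + (-2)P₂ + (2)P₃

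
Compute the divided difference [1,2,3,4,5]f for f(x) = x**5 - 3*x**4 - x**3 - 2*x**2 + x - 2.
12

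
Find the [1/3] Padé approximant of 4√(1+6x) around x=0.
(21*x + 4)/(27*x**3/8 - 9*x**2/4 + 9*x/4 + 1)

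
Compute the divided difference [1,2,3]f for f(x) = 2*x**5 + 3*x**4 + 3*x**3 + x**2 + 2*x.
274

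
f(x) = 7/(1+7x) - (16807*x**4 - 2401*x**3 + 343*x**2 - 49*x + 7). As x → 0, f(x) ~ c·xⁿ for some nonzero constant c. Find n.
5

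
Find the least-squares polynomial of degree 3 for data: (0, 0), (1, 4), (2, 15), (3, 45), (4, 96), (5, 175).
5/21 + (1/18)x + (155/84)x² + (37/36)x³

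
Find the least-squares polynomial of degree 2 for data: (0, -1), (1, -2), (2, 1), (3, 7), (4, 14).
-9/7 + (-107/70)x + (19/14)x²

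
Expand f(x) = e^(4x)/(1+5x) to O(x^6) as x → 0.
1 - x + 13*x**2 - 163*x**3/3 + 847*x**4/3 - 21047*x**5/15 + O(x**6)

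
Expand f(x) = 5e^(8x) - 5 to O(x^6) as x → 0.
40*x + 160*x**2 + 1280*x**3/3 + 2560*x**4/3 + 4096*x**5/3 + O(x**6)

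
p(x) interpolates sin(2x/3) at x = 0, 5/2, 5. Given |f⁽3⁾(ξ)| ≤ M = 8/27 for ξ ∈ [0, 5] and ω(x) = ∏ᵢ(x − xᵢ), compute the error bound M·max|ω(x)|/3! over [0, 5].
125*sqrt(3)/729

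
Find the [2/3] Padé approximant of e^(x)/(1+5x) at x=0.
(461*x**2/5420 + 682*x/1355 + 1)/(1661*x**3/4065 - 13017*x**2/5420 + 6102*x/1355 + 1)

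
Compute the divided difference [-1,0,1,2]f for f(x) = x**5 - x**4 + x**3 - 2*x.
4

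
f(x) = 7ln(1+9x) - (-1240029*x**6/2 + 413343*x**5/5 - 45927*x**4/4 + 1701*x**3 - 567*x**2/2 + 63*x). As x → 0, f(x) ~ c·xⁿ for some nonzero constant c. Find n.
7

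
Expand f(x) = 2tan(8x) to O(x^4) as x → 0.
16*x + 1024*x**3/3 + O(x**4)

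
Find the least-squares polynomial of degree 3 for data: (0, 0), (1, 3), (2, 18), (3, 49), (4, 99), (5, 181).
-5/18 + (779/756)x + (125/63)x² + (109/108)x³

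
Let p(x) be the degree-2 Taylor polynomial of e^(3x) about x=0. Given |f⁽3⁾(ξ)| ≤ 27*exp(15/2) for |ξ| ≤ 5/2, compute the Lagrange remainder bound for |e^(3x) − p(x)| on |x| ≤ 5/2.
1125*exp(15/2)/16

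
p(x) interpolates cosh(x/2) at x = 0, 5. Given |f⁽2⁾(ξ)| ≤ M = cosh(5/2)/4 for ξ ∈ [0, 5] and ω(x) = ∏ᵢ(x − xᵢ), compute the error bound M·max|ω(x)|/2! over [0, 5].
25*cosh(5/2)/32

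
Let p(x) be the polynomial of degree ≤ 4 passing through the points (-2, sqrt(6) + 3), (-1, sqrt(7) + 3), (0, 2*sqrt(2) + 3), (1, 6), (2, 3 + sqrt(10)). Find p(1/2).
-5*sqrt(7)/32 - 5*sqrt(10)/128 + 3*sqrt(6)/128 + 45*sqrt(2)/32 + 141/32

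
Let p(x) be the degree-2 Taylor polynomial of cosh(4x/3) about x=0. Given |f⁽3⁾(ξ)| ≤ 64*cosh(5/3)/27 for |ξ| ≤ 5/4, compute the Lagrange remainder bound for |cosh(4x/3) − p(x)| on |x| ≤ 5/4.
125*cosh(5/3)/162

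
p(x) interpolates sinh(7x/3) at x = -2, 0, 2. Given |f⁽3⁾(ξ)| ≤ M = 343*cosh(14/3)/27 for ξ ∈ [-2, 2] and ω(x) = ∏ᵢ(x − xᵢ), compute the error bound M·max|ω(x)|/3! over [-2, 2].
2744*sqrt(3)*cosh(14/3)/729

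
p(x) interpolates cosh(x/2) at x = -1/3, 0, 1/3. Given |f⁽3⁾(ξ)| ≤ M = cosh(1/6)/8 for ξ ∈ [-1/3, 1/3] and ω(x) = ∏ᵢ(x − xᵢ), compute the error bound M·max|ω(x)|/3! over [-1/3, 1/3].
sqrt(3)*cosh(1/6)/5832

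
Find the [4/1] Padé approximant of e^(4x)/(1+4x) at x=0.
(1696*x**4/135 + 448*x**3/45 + 8*x**2 + 176*x/45 + 1)/(176*x/45 + 1)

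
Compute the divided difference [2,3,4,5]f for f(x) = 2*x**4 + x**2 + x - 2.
28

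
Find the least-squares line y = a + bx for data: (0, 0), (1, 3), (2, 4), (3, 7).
a = 1/5, b = 11/5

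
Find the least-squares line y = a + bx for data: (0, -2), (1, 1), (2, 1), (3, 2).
a = -13/10, b = 6/5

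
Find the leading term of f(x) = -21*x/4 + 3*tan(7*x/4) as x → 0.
343*x**3/64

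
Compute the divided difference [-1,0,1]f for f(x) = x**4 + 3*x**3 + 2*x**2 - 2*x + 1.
3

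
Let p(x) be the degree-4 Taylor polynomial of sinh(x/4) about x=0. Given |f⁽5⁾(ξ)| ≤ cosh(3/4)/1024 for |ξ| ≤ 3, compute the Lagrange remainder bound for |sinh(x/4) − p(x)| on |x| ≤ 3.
81*cosh(3/4)/40960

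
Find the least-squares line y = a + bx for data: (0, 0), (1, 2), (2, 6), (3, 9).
a = -2/5, b = 31/10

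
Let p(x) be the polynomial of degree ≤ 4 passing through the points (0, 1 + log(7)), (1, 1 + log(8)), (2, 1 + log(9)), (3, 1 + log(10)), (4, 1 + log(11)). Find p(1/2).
1 + log(8*11**(123/128)*sqrt(2)*3**(29/32)*5**(7/32)*7**(35/128)/99)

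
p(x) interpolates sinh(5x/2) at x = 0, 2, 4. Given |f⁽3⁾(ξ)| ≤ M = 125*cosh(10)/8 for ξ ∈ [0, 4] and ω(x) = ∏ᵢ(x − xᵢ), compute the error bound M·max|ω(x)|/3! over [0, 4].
125*sqrt(3)*cosh(10)/27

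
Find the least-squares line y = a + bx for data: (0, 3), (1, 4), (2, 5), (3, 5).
a = 16/5, b = 7/10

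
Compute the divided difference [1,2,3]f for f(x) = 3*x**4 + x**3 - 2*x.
81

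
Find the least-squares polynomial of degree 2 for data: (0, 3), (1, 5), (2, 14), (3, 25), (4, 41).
94/35 + (36/35)x + (15/7)x²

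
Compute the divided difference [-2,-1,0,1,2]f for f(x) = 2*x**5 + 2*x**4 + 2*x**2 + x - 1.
2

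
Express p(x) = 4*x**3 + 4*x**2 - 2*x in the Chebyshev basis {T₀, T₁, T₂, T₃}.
(2)T₀ + T₁ + (2)T₂ + T₃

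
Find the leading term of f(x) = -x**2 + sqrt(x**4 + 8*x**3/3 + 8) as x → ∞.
4*x/3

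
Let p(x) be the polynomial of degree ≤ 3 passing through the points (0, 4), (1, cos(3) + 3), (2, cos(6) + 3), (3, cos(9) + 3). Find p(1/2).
15*cos(3)/16 - 5*cos(6)/16 + cos(9)/16 + 53/16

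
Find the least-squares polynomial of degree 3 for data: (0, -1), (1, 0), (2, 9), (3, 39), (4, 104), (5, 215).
-17/18 + (719/756)x + (-577/252)x² + (58/27)x³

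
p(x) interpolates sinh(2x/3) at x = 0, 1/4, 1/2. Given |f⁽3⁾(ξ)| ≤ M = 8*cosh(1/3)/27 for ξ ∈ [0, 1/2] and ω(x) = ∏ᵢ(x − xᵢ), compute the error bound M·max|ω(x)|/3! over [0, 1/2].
sqrt(3)*cosh(1/3)/5832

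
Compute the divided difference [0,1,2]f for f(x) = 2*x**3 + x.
6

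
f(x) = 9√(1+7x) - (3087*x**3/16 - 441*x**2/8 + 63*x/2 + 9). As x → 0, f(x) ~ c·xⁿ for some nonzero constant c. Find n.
4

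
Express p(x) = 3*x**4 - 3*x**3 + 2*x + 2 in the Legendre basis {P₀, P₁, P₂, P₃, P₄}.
(13/5)P₀ + (1/5)P₁ + (12/7)P₂ + (-6/5)P₃ + (24/35)P₄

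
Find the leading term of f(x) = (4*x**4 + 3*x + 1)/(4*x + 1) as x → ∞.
x**3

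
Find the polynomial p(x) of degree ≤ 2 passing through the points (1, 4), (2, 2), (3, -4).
-2*x**2 + 4*x + 2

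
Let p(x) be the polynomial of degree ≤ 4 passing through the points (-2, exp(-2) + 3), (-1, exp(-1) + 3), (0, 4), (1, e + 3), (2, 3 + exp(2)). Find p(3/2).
(-5 + 28*e + (35*exp(2) + 314 + 140*e)*exp(2))*exp(-2)/128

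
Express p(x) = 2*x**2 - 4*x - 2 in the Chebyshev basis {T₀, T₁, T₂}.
-T₀ + (-4)T₁ + T₂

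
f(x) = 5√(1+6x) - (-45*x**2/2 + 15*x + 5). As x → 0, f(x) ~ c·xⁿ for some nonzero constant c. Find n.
3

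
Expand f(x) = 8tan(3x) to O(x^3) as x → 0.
24*x + O(x**3)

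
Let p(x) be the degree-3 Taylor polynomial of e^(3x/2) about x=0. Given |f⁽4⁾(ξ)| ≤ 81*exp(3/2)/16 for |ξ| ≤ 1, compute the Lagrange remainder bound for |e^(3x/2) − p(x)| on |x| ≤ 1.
27*exp(3/2)/128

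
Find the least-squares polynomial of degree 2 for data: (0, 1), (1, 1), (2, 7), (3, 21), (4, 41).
37/35 + (-26/7)x + (24/7)x²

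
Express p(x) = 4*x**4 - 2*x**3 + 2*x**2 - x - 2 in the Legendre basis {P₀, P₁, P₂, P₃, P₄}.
(-8/15)P₀ + (-11/5)P₁ + (76/21)P₂ + (-4/5)P₃ + (32/35)P₄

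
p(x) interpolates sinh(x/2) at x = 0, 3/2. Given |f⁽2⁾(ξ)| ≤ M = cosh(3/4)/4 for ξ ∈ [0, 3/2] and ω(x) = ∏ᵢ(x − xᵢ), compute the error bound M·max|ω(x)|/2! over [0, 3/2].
9*cosh(3/4)/128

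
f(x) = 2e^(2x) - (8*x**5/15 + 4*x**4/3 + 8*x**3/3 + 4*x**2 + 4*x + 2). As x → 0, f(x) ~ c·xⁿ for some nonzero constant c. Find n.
6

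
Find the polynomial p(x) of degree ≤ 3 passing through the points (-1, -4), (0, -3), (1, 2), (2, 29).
3*x**3 + 2*x**2 - 3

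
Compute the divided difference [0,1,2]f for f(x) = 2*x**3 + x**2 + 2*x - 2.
7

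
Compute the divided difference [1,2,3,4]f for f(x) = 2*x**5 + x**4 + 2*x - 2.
140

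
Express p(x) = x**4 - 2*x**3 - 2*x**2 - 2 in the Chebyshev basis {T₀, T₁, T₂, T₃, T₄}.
(-21/8)T₀ + (-3/2)T₁ + (-1/2)T₂ + (-1/2)T₃ + (1/8)T₄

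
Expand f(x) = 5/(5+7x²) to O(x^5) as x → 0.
1 - 7*x**2/5 + 49*x**4/25 + O(x**5)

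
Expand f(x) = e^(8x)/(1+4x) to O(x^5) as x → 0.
1 + 4*x + 16*x**2 + 64*x**3/3 + 256*x**4/3 + O(x**5)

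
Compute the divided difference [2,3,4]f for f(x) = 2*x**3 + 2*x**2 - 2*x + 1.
20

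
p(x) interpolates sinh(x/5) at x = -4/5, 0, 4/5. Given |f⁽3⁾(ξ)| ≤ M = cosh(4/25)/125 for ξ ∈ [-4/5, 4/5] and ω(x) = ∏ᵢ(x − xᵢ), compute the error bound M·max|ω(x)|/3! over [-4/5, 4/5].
64*sqrt(3)*cosh(4/25)/421875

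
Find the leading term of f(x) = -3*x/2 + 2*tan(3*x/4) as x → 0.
9*x**3/32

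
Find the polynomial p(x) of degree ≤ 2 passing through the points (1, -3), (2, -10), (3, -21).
-2*x**2 - x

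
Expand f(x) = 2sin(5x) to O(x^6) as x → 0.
10*x - 125*x**3/3 + 625*x**5/12 + O(x**6)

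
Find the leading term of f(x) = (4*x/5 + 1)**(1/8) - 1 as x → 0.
x/10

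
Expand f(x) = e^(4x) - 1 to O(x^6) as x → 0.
4*x + 8*x**2 + 32*x**3/3 + 32*x**4/3 + 128*x**5/15 + O(x**6)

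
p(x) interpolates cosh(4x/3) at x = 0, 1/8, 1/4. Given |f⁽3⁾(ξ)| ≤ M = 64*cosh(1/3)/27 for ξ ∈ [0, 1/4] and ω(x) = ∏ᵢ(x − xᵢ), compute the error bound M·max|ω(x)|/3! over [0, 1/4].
sqrt(3)*cosh(1/3)/5832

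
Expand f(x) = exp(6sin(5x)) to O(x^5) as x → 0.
1 + 30*x + 450*x**2 + 4375*x**3 + 30000*x**4 + O(x**5)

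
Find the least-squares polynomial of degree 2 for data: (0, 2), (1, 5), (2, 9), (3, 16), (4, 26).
78/35 + (73/70)x + (17/14)x²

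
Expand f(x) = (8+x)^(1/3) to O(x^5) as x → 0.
2 + x/12 - x**2/288 + 5*x**3/20736 - 5*x**4/248832 + O(x**5)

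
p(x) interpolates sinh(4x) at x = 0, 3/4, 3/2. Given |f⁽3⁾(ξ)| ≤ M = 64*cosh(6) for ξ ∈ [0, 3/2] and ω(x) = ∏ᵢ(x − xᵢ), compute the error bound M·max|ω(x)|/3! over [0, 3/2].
sqrt(3)*cosh(6)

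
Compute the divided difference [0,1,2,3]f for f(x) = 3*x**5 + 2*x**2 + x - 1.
75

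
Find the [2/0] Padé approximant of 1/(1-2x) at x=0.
4*x**2 + 2*x + 1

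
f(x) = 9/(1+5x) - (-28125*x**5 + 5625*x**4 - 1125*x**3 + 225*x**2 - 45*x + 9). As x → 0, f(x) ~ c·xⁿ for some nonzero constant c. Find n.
6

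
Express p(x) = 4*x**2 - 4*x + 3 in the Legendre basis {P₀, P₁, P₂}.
(13/3)P₀ + (-4)P₁ + (8/3)P₂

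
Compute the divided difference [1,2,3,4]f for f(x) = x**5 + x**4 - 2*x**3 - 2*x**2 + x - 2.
73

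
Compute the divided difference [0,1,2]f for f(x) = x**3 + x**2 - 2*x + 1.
4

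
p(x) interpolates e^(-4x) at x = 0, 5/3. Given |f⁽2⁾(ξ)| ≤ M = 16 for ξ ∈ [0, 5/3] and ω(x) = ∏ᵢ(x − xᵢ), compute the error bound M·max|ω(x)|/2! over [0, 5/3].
50/9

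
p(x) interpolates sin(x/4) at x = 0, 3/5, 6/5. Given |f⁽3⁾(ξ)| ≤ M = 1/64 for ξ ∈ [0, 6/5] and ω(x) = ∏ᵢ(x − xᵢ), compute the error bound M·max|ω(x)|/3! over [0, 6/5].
sqrt(3)/8000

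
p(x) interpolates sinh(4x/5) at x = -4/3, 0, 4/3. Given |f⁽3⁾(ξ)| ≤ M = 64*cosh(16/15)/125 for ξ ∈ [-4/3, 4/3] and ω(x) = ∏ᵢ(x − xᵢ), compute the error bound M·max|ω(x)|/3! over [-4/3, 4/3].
4096*sqrt(3)*cosh(16/15)/91125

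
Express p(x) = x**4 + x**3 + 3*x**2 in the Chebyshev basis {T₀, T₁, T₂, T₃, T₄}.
(15/8)T₀ + (3/4)T₁ + (2)T₂ + (1/4)T₃ + (1/8)T₄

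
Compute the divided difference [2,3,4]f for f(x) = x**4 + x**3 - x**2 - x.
63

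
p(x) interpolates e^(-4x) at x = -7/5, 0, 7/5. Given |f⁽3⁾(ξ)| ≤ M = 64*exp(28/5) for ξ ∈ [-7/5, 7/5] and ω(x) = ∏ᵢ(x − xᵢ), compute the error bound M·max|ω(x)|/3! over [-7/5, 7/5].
21952*sqrt(3)*exp(28/5)/3375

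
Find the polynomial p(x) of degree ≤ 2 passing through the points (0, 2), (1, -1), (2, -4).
2 - 3*x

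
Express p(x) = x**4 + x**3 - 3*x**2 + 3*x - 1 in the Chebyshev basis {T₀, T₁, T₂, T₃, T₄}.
(-17/8)T₀ + (15/4)T₁ - T₂ + (1/4)T₃ + (1/8)T₄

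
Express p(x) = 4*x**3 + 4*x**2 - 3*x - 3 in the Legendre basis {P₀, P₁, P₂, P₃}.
(-5/3)P₀ + (-3/5)P₁ + (8/3)P₂ + (8/5)P₃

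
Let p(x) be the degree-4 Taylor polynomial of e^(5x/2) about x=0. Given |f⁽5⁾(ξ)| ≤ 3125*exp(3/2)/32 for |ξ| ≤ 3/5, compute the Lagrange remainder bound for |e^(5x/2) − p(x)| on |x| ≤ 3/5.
81*exp(3/2)/1280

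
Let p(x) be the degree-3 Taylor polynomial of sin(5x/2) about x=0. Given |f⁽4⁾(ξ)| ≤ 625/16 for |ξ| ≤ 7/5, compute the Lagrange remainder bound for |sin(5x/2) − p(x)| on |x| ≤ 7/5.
2401/384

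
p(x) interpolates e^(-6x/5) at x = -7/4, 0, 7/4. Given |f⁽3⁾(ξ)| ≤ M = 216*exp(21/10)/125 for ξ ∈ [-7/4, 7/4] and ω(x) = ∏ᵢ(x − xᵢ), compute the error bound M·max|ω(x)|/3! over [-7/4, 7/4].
343*sqrt(3)*exp(21/10)/1000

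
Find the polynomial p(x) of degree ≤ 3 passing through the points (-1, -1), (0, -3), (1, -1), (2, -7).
-2*x**3 + 2*x**2 + 2*x - 3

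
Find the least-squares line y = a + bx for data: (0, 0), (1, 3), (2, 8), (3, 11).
a = -1/5, b = 19/5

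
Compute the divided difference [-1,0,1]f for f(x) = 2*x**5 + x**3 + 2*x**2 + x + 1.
2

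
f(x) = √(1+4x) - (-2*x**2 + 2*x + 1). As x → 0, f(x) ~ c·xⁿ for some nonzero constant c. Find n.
3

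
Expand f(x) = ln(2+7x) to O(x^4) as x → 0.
log(2) + 7*x/2 - 49*x**2/8 + 343*x**3/24 + O(x**4)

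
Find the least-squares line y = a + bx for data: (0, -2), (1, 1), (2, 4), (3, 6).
a = -9/5, b = 27/10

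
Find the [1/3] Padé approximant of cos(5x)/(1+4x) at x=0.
(1 - 125*x/48)/(1675*x**3/96 + 25*x**2/12 + 67*x/48 + 1)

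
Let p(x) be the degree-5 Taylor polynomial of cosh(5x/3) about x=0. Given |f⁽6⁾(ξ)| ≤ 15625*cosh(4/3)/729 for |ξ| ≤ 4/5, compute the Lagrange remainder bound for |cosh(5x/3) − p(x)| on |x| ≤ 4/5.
256*cosh(4/3)/32805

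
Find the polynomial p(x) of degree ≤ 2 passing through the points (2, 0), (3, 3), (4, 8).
x**2 - 2*x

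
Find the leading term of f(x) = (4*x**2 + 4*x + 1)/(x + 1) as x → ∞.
4*x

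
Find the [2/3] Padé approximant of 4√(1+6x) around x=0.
(63*x**2 + 168*x/5 + 4)/(-27*x**3/20 + 81*x**2/20 + 27*x/5 + 1)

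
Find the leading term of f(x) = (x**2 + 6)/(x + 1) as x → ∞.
x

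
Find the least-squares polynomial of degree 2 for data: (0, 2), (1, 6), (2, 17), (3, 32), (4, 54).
67/35 + (11/7)x + (20/7)x²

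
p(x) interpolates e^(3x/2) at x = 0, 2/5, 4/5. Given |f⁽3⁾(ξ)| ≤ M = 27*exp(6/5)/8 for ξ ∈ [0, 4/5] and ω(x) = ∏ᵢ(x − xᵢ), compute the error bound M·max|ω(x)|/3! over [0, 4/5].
sqrt(3)*exp(6/5)/125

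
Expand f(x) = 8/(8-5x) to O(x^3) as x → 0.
1 + 5*x/8 + 25*x**2/64 + O(x**3)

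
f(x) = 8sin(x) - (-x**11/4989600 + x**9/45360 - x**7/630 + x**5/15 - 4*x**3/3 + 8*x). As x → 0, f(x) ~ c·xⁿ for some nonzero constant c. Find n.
13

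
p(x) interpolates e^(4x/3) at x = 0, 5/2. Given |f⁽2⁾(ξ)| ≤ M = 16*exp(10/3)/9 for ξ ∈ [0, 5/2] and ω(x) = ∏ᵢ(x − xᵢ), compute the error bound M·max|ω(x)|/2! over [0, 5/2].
25*exp(10/3)/18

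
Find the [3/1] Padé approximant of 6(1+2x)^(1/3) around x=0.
(-16*x**3/27 + 8*x**2/3 + 12*x + 6)/(4*x/3 + 1)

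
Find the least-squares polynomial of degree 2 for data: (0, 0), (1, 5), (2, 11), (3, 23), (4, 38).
11/35 + (69/35)x + (13/7)x²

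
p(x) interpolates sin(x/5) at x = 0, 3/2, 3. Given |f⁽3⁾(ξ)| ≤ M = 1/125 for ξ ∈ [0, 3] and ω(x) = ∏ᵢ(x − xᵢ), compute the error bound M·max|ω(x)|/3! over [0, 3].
sqrt(3)/1000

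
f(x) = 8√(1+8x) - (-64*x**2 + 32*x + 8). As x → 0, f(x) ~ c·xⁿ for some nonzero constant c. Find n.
3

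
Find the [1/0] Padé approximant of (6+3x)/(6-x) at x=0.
2*x/3 + 1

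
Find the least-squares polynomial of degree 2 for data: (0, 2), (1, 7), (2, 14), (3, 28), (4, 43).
72/35 + (181/70)x + (27/14)x²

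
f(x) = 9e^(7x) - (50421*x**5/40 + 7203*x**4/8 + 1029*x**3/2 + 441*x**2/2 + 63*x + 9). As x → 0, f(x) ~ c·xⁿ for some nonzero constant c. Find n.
6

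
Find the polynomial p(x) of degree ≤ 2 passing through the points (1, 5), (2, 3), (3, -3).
-2*x**2 + 4*x + 3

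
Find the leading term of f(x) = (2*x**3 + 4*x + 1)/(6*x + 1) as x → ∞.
x**2/3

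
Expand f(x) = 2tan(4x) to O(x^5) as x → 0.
8*x + 128*x**3/3 + O(x**5)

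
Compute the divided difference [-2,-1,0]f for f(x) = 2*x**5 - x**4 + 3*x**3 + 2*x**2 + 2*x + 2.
-44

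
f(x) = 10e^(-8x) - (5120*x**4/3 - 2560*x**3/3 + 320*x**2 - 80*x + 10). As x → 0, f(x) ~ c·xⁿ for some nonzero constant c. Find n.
5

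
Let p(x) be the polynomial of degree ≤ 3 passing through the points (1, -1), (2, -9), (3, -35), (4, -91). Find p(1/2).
0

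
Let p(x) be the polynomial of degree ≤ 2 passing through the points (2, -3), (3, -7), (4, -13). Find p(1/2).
-3/4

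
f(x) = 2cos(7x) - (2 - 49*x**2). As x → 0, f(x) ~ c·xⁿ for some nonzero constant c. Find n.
4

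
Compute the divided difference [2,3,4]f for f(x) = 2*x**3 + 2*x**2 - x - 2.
20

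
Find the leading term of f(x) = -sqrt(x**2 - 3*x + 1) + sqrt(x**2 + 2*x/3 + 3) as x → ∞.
11/6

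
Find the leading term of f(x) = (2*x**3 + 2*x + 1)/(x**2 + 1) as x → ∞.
2*x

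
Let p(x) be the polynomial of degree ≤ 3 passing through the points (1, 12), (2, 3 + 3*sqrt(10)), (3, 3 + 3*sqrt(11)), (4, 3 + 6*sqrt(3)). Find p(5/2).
-3*sqrt(3)/8 + 39/16 + 27*sqrt(10)/16 + 27*sqrt(11)/16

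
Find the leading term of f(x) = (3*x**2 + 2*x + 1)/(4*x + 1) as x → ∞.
3*x/4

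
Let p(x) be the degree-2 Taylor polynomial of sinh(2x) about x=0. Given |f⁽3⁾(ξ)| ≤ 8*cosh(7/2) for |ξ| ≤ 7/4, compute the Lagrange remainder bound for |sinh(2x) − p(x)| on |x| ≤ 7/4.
343*cosh(7/2)/48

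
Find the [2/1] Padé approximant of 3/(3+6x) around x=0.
1/(2*x + 1)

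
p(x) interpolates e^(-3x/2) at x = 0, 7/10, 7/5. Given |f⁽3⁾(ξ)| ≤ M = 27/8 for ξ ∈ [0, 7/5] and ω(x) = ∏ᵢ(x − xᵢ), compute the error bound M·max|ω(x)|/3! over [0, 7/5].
343*sqrt(3)/8000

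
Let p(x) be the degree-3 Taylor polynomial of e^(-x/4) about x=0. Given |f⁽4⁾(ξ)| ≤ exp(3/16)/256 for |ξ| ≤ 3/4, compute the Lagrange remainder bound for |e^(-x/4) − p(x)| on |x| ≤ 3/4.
27*exp(3/16)/524288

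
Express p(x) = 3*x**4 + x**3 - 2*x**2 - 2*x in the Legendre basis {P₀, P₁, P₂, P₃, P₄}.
(-1/15)P₀ + (-7/5)P₁ + (8/21)P₂ + (2/5)P₃ + (24/35)P₄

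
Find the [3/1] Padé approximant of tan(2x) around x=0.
8*x**3/3 + 2*x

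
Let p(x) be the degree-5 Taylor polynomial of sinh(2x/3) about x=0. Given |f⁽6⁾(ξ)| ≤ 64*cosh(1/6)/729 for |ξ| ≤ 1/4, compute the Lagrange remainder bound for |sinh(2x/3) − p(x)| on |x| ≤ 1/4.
cosh(1/6)/33592320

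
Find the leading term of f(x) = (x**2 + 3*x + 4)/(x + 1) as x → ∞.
x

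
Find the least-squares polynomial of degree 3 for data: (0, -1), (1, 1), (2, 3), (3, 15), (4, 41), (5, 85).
-16/21 + (211/126)x + (-34/21)x² + (17/18)x³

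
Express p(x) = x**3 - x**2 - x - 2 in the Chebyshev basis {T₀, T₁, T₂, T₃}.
(-5/2)T₀ + (-1/4)T₁ + (-1/2)T₂ + (1/4)T₃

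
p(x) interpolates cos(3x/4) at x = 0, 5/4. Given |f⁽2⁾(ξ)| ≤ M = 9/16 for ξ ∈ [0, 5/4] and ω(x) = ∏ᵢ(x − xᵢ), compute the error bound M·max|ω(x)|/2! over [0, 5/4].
225/2048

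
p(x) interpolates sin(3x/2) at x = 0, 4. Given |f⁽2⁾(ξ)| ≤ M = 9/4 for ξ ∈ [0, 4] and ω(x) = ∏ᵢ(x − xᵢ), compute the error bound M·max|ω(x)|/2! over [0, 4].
9/2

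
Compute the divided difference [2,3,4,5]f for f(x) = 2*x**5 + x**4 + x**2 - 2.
264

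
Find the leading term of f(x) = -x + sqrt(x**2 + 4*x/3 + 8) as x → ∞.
2/3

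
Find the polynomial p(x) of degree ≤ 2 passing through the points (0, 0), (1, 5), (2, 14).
2*x**2 + 3*x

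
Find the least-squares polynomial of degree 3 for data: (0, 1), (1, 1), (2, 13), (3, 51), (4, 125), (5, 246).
71/63 + (-1301/378)x + (251/252)x² + (205/108)x³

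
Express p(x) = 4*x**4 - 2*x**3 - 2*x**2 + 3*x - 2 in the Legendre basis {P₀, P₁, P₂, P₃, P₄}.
(-28/15)P₀ + (9/5)P₁ + (20/21)P₂ + (-4/5)P₃ + (32/35)P₄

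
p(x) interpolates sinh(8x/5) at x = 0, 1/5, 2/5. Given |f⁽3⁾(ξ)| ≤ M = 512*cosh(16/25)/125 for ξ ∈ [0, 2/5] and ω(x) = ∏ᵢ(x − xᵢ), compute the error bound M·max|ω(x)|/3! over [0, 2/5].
512*sqrt(3)*cosh(16/25)/421875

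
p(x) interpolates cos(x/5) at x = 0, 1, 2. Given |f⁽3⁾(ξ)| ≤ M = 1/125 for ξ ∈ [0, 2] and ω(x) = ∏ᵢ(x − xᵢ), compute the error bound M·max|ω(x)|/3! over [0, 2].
sqrt(3)/3375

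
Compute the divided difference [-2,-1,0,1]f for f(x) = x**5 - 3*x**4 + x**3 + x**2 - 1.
12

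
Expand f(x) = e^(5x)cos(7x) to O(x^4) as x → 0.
1 + 5*x - 12*x**2 - 305*x**3/3 + O(x**4)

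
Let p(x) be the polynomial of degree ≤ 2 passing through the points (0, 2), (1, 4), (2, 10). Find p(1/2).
5/2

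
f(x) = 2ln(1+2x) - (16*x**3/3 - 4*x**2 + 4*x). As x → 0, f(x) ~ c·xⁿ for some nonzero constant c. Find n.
4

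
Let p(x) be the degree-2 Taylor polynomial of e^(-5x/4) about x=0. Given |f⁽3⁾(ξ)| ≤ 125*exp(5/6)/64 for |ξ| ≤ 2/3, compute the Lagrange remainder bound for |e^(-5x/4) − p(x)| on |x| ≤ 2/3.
125*exp(5/6)/1296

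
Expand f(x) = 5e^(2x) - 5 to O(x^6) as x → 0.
10*x + 10*x**2 + 20*x**3/3 + 10*x**4/3 + 4*x**5/3 + O(x**6)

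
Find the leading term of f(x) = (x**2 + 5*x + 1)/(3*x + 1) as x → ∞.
x/3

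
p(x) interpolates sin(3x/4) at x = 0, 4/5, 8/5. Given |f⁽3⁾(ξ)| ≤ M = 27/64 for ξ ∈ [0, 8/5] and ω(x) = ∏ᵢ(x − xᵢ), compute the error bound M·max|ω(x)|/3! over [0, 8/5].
sqrt(3)/125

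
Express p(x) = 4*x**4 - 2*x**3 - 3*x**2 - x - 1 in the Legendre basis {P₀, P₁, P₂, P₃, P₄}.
(-6/5)P₀ + (-11/5)P₁ + (2/7)P₂ + (-4/5)P₃ + (32/35)P₄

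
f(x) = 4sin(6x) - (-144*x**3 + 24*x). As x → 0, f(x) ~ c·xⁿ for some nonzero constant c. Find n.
5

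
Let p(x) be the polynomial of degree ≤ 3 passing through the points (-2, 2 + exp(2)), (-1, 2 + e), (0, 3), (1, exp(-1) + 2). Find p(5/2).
(e*(-35*exp(2) - 157 + 135*e) + 105)*exp(-1)/16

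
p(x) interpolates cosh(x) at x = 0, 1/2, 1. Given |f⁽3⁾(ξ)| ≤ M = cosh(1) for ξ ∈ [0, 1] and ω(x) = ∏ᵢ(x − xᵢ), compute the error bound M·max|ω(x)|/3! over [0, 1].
sqrt(3)*cosh(1)/216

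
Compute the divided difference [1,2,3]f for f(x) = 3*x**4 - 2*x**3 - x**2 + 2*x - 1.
62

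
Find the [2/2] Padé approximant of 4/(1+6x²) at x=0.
4/(6*x**2 + 1)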